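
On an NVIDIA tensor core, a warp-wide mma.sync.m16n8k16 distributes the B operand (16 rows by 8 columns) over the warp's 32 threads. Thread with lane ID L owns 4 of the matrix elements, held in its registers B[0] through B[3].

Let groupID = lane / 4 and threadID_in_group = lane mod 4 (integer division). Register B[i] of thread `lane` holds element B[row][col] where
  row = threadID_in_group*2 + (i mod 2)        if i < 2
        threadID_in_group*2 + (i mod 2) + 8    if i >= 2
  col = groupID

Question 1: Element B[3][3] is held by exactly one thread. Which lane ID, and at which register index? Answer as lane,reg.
c=3⇒gr=3  r=3⇒Rb=0,th=1,odd=1
L=3*4+1=13  i=0*2+1=1

13,1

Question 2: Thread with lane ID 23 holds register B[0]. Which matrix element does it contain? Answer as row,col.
6,5

L=23→G=23>>2=5, T=23&3=3
[0]→row 3·2+0+0=6  col G=5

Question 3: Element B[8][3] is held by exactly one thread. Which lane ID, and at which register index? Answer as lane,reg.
c=3→G=3  r=8→rhi=1,T=0,p=0
L=3*4+0=12  i=1*2+0=2

12,2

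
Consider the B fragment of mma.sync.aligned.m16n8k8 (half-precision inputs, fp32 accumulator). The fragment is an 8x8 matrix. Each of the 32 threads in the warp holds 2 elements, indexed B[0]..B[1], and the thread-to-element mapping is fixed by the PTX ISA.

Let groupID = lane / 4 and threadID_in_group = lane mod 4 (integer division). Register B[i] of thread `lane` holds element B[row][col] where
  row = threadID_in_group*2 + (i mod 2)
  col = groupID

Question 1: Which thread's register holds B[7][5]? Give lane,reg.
c=5⇒gr=5  r=7⇒th=3,odd=1
L=5*4+3=23  i=1=1

23,1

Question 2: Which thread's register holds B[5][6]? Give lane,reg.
c=6⇒gr=6  r=5⇒th=2,odd=1
L=6*4+2=26  i=1=1

26,1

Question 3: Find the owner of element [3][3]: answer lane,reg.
13,1

c=3->g=3  r=3->t=1,b0=1
L=3*4+1=13  i=1=1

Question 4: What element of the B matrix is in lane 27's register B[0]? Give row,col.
6,6

lane 27→27/4=6, 27 mod 4=3
i=0  r:2·3+0→6  c:6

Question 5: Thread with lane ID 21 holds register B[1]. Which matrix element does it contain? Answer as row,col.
21: gid=5,tid=1
[1] (1*2+1,5) = (3,5)

3,5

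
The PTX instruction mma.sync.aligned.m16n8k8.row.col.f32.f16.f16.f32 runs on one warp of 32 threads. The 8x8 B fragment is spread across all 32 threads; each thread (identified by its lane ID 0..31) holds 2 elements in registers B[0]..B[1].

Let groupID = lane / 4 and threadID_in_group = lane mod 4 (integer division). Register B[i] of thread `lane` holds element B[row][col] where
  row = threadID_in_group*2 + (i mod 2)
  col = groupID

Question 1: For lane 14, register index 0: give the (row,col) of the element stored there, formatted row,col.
4,3

14: g=3,t=2
[0] (2*2+0,3) = (4,3)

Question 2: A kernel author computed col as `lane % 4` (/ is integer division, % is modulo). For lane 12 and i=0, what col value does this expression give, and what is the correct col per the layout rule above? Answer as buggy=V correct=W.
buggy=0 correct=3

`lane % 4`[12,0]->0
12: g=3,t=0
[0] (0*2+0,3) = (0,3)
col: 0 vs 3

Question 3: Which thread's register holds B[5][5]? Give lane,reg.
c=5->g=5  r=5->t=2,b0=1
L=5*4+2=22  i=1=1

22,1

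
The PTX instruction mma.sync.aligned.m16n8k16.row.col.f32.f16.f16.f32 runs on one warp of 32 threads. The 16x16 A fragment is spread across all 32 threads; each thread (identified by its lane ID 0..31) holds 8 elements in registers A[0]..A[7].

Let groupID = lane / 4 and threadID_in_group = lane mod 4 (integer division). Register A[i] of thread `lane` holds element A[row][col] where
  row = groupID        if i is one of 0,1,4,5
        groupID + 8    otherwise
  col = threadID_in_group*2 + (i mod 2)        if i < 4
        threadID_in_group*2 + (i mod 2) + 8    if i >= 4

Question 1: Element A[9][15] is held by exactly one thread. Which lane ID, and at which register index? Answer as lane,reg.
7,7

r=9→G=1,rhi=1  c=15→chi=1,T=3,p=1
L=1*4+3=7  i=1*4+1*2+1=7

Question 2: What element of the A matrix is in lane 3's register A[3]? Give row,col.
8,7

L=3=>grp=3>>2=0, tig=3&3=3
[3]=>row 0+8=8  col 3·2+1+0=7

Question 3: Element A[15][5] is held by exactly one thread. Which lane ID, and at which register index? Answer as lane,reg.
r=15->g=7,rb=1  c=5->cb=0,t=2,b0=1
L=7*4+2=30  i=0*4+1*2+1=3

30,3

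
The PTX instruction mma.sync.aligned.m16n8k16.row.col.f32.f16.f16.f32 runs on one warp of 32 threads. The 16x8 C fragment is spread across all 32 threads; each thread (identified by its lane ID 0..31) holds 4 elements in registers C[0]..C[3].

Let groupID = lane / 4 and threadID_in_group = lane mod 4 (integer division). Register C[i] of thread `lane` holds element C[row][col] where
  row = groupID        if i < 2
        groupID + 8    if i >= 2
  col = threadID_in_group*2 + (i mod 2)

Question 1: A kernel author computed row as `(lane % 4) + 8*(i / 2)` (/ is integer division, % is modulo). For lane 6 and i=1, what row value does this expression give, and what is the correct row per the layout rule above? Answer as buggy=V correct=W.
buggy=2 correct=1

`(lane % 4) + 8*(i / 2)`[6,1]=>2
lane 6=>6/4=1, 6 mod 4=2
i=1  r:1+0=>1  c:2·2+1=>5
row: 2 vs 1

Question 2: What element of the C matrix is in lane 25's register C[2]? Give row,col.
14,2

lane 25: gid=6 (25/4), tid=1 (25%4)
i=2: r=6+8=14, c=1*2+0=2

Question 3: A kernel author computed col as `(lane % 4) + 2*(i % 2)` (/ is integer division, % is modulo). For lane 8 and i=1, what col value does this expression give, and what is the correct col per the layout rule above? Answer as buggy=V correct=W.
buggy=2 correct=1

`(lane % 4) + 2*(i % 2)`[8,1]→2
lane 8: G=2 (8/4), T=0 (8%4)
i=1: r=2+0=2, c=0*2+1=1
col: 2 vs 1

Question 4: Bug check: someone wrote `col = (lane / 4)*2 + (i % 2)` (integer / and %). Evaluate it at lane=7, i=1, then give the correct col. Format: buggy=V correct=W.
buggy=3 correct=7

`(lane / 4)*2 + (i % 2)`[7,1]→3
7: G=1,T=3
[1] (1+0,3*2+1) = (1,7)
col: 3 vs 7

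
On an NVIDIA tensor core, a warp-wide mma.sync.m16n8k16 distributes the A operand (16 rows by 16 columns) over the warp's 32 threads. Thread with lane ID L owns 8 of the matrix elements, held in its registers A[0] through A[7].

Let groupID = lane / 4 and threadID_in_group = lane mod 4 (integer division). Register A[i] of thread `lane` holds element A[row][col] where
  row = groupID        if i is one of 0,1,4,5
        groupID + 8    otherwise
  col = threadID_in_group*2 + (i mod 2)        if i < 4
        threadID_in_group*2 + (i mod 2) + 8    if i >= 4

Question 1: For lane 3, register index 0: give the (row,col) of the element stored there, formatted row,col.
0,6

lane 3: gr=0 (3/4), th=3 (3%4)
i=0: r=0+0=0, c=3*2+0+0=6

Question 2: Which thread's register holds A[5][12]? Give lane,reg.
22,4

r=5→G=5,rhi=0  c=12→chi=1,T=2,p=0
L=5*4+2=22  i=1*4+0*2+0=4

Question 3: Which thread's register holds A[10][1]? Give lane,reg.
r=10→G=2,rhi=1  c=1→chi=0,T=0,p=1
L=2*4+0=8  i=0*4+1*2+1=3

8,3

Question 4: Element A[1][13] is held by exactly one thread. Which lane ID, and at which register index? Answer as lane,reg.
6,5

r: 1->gid=1,r8=0  c: 13->c8=1,tid=2,i&1=1
L=1*4+2=6  i=1*4+0*2+1=5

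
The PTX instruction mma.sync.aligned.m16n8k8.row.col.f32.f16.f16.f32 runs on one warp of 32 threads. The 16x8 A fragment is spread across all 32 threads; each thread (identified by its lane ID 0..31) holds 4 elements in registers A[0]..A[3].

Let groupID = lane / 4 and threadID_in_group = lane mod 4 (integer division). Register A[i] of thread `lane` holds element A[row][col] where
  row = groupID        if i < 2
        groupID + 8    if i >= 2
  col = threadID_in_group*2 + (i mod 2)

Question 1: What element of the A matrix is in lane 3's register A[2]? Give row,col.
lane 3: gid=0 (3/4), tid=3 (3%4)
i=2: r=0+8=8, c=3*2+0=6

8,6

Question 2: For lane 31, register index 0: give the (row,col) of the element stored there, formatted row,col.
lane 31->31/4=7, 31 mod 4=3
i=0  r:7+0->7  c:2·3+0->6

7,6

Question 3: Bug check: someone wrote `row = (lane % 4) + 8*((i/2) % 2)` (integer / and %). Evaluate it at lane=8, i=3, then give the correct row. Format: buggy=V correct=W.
`(lane % 4) + 8*((i/2) % 2)`[8,3]->8
L=8->g=8>>2=2, t=8&3=0
[3]->row 2+8=10  col 0·2+1=1
row: 8 vs 10

buggy=8 correct=10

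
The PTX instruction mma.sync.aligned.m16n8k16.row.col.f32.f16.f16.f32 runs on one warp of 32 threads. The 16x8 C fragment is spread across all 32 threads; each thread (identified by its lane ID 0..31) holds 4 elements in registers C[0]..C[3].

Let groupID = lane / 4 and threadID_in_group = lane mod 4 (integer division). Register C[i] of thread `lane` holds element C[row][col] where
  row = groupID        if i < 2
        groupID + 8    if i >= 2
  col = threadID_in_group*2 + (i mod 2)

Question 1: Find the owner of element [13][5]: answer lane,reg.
r=13->g=5,rb=1  c=5->t=2,b0=1
L=5*4+2=22  i=1*2+1=3

22,3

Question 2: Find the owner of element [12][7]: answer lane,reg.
19,3

r=12⇒gr=4,Rb=1  c=7⇒th=3,odd=1
L=4*4+3=19  i=1*2+1=3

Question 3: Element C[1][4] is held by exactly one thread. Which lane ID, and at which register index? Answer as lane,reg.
r: 1->gid=1,r8=0  c: 4->tid=2,i&1=0
L=1*4+2=6  i=0*2+0=0

6,0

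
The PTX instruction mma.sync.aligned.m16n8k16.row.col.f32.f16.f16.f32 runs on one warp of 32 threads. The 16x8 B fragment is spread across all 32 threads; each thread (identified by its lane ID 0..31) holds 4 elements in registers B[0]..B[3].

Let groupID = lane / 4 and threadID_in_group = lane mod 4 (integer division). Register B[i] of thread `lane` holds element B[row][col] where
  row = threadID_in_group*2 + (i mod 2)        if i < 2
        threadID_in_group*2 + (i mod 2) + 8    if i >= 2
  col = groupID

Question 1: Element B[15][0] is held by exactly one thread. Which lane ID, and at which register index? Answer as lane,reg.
3,3

c:0=>grp=0  r:15=>rB=1,tig=3,lo=1
L=0*4+3=3  i=1*2+1=3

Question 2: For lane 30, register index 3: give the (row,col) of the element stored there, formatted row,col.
13,7

lane 30: grp=7 (30/4), tig=2 (30%4)
i=3: r=2*2+1+8=13, c=grp=7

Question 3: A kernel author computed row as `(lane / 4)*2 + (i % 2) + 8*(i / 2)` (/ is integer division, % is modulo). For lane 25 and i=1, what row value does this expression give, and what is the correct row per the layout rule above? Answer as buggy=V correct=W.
buggy=13 correct=3

`(lane / 4)*2 + (i % 2) + 8*(i / 2)`[25,1]=>13
lane 25=>25/4=6, 25 mod 4=1
i=1  r:2·1+1+0=>3  c:6
row: 13 vs 3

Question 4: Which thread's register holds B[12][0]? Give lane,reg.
2,2

c=0->g=0  r=12->rb=1,t=2,b0=0
L=0*4+2=2  i=1*2+0=2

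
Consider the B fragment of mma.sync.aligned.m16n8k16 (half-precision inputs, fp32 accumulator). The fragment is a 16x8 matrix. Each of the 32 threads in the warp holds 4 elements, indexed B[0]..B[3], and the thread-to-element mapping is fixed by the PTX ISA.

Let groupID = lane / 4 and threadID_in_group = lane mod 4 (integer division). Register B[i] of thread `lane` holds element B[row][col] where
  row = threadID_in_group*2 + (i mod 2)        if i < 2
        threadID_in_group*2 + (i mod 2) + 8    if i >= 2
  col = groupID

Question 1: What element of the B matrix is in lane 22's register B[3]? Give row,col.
13,5

L=22=>grp=22>>2=5, tig=22&3=2
[3]=>row 2·2+1+8=13  col grp=5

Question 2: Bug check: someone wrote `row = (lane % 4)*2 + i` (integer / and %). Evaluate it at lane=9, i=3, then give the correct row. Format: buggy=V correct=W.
`(lane % 4)*2 + i`[9,3]=>5
lane 9: grp=2 (9/4), tig=1 (9%4)
i=3: r=1*2+1+8=11, c=grp=2
row: 5 vs 11

buggy=5 correct=11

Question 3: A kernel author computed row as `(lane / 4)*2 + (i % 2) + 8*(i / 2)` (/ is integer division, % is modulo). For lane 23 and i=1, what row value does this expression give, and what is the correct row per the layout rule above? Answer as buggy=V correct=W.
`(lane / 4)*2 + (i % 2) + 8*(i / 2)`[23,1]→11
L=23→G=23>>2=5, T=23&3=3
[1]→row 3·2+1+0=7  col G=5
row: 11 vs 7

buggy=11 correct=7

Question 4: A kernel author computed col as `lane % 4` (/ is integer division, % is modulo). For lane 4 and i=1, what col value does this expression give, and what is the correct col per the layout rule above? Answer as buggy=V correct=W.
`lane % 4`[4,1]⇒0
lane 4: gr=1 (4/4), th=0 (4%4)
i=1: r=0*2+1+0=1, c=gr=1
col: 0 vs 1

buggy=0 correct=1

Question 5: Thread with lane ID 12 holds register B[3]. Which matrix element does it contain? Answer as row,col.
9,3

L=12->gid=12>>2=3, tid=12&3=0
[3]->row 0·2+1+8=9  col gid=3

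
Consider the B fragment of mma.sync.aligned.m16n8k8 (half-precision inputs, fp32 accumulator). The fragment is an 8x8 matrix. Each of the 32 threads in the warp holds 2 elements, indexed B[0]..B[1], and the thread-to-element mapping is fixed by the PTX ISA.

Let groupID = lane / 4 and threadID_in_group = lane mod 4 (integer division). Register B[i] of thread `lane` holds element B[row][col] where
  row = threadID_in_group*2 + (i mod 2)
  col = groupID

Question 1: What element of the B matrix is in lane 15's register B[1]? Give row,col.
7,3

L=15=>grp=15>>2=3, tig=15&3=3
[1]=>row 3·2+1=7  col grp=3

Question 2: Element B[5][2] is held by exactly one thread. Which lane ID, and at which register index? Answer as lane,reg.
10,1

c:2=>grp=2  r:5=>tig=2,lo=1
L=2*4+2=10  i=1=1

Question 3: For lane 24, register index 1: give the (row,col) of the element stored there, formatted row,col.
L=24->gid=24>>2=6, tid=24&3=0
[1]->row 0·2+1=1  col gid=6

1,6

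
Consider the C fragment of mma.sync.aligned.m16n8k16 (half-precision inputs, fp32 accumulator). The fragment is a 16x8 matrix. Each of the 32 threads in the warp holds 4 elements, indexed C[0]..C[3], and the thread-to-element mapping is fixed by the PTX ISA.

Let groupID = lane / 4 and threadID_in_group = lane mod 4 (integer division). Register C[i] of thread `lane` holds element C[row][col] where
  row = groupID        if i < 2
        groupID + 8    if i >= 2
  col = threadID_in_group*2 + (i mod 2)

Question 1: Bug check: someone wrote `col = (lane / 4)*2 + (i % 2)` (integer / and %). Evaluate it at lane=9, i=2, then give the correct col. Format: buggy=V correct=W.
buggy=4 correct=2

`(lane / 4)*2 + (i % 2)`[9,2]=>4
lane 9=>9/4=2, 9 mod 4=1
i=2  r:2+8=>10  c:2·1+0=>2
col: 4 vs 2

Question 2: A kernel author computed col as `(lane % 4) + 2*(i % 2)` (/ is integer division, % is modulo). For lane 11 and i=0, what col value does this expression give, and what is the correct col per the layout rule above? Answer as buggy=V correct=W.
buggy=3 correct=6

`(lane % 4) + 2*(i % 2)`[11,0]⇒3
L=11⇒gr=11>>2=2, th=11&3=3
[0]⇒row 2+0=2  col 3·2+0=6
col: 3 vs 6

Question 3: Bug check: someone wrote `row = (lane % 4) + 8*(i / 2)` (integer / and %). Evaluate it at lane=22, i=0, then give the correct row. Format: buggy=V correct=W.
`(lane % 4) + 8*(i / 2)`[22,0]->2
L=22->g=22>>2=5, t=22&3=2
[0]->row 5+0=5  col 2·2+0=4
row: 2 vs 5

buggy=2 correct=5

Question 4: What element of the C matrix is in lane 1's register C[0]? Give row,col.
0,2

lane 1: g=0 (1/4), t=1 (1%4)
i=0: r=0+0=0, c=1*2+0=2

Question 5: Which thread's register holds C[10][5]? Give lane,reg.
10,3

r: 10->gid=2,r8=1  c: 5->tid=2,i&1=1
L=2*4+2=10  i=1*2+1=3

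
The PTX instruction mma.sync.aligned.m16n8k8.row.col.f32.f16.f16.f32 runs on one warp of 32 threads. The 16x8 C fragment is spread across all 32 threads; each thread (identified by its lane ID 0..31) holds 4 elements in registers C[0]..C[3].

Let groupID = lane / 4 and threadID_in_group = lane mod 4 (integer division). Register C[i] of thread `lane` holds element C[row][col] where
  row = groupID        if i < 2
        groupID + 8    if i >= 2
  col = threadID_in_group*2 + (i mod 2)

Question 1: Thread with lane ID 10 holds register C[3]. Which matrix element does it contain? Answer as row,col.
L=10→G=10>>2=2, T=10&3=2
[3]→row 2+8=10  col 2·2+1=5

10,5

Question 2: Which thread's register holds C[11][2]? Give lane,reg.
r:11=>grp=3,rB=1  c:2=>tig=1,lo=0
L=3*4+1=13  i=1*2+0=2

13,2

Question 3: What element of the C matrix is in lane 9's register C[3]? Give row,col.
lane 9⇒9/4=2, 9 mod 4=1
i=3  r:2+8⇒10  c:2·1+1⇒3

10,3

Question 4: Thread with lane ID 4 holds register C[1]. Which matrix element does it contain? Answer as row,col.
1,1

lane 4: gid=1 (4/4), tid=0 (4%4)
i=1: r=1+0=1, c=0*2+1=1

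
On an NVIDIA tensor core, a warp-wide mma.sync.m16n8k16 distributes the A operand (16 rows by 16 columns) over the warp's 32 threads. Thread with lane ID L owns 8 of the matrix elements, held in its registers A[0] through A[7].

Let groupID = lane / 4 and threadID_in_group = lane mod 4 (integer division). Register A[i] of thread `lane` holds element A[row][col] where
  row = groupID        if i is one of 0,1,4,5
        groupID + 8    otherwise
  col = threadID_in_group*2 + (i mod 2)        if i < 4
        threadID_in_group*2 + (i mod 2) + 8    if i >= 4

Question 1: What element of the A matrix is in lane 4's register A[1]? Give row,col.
L=4=>grp=4>>2=1, tig=4&3=0
[1]=>row 1+0=1  col 0·2+1+0=1

1,1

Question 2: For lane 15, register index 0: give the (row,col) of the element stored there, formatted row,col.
3,6

15: grp=3,tig=3
[0] (3+0,3*2+0+0) = (3,6)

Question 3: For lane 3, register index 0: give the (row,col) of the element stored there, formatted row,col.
lane 3: gid=0 (3/4), tid=3 (3%4)
i=0: r=0+0=0, c=3*2+0+0=6

0,6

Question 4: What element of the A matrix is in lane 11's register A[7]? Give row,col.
11: G=2,T=3
[7] (2+8,3*2+1+8) = (10,15)

10,15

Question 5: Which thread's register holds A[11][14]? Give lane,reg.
r=11->g=3,rb=1  c=14->cb=1,t=3,b0=0
L=3*4+3=15  i=1*4+1*2+0=6

15,6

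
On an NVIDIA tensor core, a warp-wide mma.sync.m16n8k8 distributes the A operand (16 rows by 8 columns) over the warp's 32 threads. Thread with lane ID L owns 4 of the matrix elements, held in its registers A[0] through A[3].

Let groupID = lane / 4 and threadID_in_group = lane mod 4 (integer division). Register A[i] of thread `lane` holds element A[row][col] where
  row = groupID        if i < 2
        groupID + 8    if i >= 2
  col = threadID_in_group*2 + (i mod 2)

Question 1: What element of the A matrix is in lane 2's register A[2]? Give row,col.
8,4

L=2->gid=2>>2=0, tid=2&3=2
[2]->row 0+8=8  col 2·2+0=4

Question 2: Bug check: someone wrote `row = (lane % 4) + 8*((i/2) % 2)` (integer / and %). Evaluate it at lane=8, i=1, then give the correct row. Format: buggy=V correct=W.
`(lane % 4) + 8*((i/2) % 2)`[8,1]->0
8: gid=2,tid=0
[1] (2+0,0*2+1) = (2,1)
row: 0 vs 2

buggy=0 correct=2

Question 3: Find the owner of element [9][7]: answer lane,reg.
7,3

r: 9->gid=1,r8=1  c: 7->tid=3,i&1=1
L=1*4+3=7  i=1*2+1=3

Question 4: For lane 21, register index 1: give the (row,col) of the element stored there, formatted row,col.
21: G=5,T=1
[1] (5+0,1*2+1) = (5,3)

5,3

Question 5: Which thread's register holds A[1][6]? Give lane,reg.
7,0

r=1->g=1,rb=0  c=6->t=3,b0=0
L=1*4+3=7  i=0*2+0=0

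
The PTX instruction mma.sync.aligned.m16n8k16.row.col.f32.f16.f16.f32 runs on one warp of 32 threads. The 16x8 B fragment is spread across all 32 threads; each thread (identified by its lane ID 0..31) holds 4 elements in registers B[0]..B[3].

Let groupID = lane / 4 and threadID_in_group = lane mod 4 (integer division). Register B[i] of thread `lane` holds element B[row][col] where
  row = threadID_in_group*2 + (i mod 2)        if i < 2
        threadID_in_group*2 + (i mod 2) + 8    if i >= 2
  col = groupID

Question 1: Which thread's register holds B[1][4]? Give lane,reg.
c=4⇒gr=4  r=1⇒Rb=0,th=0,odd=1
L=4*4+0=16  i=0*2+1=1

16,1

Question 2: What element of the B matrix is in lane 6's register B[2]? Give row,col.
12,1

L=6=>grp=6>>2=1, tig=6&3=2
[2]=>row 2·2+0+8=12  col grp=1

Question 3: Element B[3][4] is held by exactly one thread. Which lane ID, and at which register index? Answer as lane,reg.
17,1

c=4->g=4  r=3->rb=0,t=1,b0=1
L=4*4+1=17  i=0*2+1=1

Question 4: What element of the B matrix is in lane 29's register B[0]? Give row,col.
2,7

lane 29: grp=7 (29/4), tig=1 (29%4)
i=0: r=1*2+0+0=2, c=grp=7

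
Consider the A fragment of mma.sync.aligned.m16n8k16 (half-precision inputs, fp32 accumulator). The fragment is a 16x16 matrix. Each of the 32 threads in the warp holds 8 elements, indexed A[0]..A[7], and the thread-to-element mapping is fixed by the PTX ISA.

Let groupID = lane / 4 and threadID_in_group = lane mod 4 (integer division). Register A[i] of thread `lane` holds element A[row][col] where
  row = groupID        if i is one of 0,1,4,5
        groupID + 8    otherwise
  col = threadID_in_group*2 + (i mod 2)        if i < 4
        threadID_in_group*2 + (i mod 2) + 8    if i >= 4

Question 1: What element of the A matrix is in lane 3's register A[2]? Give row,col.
8,6

lane 3->3/4=0, 3 mod 4=3
i=2  r:0+8->8  c:2·3+0+0->6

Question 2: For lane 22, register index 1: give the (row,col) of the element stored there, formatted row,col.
5,5

lane 22->22/4=5, 22 mod 4=2
i=1  r:5+0->5  c:2·2+1+0->5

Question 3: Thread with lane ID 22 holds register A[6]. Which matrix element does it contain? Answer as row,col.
22: G=5,T=2
[6] (5+8,2*2+0+8) = (13,12)

13,12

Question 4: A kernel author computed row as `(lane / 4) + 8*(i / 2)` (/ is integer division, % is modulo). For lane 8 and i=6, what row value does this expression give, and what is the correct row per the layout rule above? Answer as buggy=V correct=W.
buggy=26 correct=10

`(lane / 4) + 8*(i / 2)`[8,6]=>26
lane 8=>8/4=2, 8 mod 4=0
i=6  r:2+8=>10  c:2·0+0+8=>8
row: 26 vs 10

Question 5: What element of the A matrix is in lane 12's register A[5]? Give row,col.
3,9

L=12->gid=12>>2=3, tid=12&3=0
[5]->row 3+0=3  col 0·2+1+8=9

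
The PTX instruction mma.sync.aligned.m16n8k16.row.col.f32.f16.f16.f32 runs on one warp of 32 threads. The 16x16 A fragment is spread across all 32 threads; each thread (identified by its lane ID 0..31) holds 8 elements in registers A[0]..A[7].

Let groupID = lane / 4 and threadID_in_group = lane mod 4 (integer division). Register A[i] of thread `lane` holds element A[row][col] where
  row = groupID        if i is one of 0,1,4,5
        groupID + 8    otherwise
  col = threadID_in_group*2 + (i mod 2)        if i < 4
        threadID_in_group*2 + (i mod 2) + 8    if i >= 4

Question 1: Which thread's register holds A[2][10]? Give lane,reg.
9,4

r=2→G=2,rhi=0  c=10→chi=1,T=1,p=0
L=2*4+1=9  i=1*4+0*2+0=4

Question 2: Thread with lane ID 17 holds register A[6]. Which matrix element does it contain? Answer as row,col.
12,10

17: gid=4,tid=1
[6] (4+8,1*2+0+8) = (12,10)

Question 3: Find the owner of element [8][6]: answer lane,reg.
3,2

r=8⇒gr=0,Rb=1  c=6⇒Cb=0,th=3,odd=0
L=0*4+3=3  i=0*4+1*2+0=2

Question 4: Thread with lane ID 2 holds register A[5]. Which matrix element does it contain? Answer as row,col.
0,13

L=2->g=2>>2=0, t=2&3=2
[5]->row 0+0=0  col 2·2+1+8=13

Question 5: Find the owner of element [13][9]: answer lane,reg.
20,7

r=13->g=5,rb=1  c=9->cb=1,t=0,b0=1
L=5*4+0=20  i=1*4+1*2+1=7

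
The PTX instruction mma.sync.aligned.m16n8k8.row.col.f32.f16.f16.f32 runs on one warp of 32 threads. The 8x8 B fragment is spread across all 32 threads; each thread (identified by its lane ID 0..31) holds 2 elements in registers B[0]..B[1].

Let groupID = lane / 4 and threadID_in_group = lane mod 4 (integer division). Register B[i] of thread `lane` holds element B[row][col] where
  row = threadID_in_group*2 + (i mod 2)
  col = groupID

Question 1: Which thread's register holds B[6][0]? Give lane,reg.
c=0→G=0  r=6→T=3,p=0
L=0*4+3=3  i=0=0

3,0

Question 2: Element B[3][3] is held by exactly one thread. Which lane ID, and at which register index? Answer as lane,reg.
13,1

c=3→G=3  r=3→T=1,p=1
L=3*4+1=13  i=1=1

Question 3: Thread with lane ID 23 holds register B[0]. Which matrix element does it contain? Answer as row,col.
lane 23⇒23/4=5, 23 mod 4=3
i=0  r:2·3+0⇒6  c:5

6,5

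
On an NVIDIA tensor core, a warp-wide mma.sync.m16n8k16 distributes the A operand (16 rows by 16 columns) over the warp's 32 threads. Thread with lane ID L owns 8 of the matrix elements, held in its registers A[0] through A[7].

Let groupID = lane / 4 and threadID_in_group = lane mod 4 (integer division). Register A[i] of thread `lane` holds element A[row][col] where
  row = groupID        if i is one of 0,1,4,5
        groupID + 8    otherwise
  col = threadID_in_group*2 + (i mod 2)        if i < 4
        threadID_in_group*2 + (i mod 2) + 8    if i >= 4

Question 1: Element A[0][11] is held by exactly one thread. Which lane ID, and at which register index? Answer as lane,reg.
1,5

r=0→G=0,rhi=0  c=11→chi=1,T=1,p=1
L=0*4+1=1  i=1*4+0*2+1=5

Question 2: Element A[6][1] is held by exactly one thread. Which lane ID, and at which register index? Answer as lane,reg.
r=6->g=6,rb=0  c=1->cb=0,t=0,b0=1
L=6*4+0=24  i=0*4+0*2+1=1

24,1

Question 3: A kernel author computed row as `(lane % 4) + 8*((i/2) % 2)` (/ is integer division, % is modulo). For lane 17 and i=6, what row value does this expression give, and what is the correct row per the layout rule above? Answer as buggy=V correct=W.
buggy=9 correct=12

`(lane % 4) + 8*((i/2) % 2)`[17,6]->9
L=17->g=17>>2=4, t=17&3=1
[6]->row 4+8=12  col 1·2+0+8=10
row: 9 vs 12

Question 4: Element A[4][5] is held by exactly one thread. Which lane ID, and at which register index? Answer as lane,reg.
r: 4->gid=4,r8=0  c: 5->c8=0,tid=2,i&1=1
L=4*4+2=18  i=0*4+0*2+1=1

18,1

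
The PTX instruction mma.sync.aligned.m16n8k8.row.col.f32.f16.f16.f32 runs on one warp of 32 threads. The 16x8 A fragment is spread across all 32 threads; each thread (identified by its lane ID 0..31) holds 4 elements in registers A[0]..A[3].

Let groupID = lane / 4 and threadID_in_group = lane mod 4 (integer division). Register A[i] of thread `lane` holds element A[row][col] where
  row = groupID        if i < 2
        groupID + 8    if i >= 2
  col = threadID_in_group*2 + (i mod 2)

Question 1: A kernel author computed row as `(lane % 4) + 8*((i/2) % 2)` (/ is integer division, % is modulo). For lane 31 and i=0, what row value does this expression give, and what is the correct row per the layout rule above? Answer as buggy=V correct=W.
`(lane % 4) + 8*((i/2) % 2)`[31,0]->3
L=31->g=31>>2=7, t=31&3=3
[0]->row 7+0=7  col 3·2+0=6
row: 3 vs 7

buggy=3 correct=7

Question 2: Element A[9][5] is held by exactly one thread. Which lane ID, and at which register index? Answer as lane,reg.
6,3

r=9->g=1,rb=1  c=5->t=2,b0=1
L=1*4+2=6  i=1*2+1=3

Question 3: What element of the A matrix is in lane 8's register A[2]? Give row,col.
10,0

lane 8: g=2 (8/4), t=0 (8%4)
i=2: r=2+8=10, c=0*2+0=0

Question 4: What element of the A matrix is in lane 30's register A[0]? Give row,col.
lane 30⇒30/4=7, 30 mod 4=2
i=0  r:7+0⇒7  c:2·2+0⇒4

7,4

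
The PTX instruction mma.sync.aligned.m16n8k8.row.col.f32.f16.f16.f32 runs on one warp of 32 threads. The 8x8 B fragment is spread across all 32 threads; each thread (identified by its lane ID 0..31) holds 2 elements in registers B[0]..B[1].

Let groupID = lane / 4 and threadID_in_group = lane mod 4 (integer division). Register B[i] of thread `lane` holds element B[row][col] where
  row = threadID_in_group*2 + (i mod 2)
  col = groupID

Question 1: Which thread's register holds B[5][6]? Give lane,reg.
c:6=>grp=6  r:5=>tig=2,lo=1
L=6*4+2=26  i=1=1

26,1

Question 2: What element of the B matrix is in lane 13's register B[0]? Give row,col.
lane 13->13/4=3, 13 mod 4=1
i=0  r:2·1+0->2  c:3

2,3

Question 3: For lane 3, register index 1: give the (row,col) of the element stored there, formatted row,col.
lane 3: gr=0 (3/4), th=3 (3%4)
i=1: r=3*2+1=7, c=gr=0

7,0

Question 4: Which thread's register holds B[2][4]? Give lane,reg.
c: 4->gid=4  r: 2->tid=1,i&1=0
L=4*4+1=17  i=0=0

17,0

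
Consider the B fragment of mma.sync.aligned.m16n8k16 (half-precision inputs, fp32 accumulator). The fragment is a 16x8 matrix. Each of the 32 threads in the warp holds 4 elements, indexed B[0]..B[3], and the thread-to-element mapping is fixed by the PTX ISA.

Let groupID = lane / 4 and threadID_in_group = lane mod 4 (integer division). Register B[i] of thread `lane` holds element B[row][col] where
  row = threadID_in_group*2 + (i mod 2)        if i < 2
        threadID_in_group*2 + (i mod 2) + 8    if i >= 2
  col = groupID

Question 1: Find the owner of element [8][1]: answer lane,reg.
c:1=>grp=1  r:8=>rB=1,tig=0,lo=0
L=1*4+0=4  i=1*2+0=2

4,2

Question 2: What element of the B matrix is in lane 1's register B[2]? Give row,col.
10,0

lane 1: G=0 (1/4), T=1 (1%4)
i=2: r=1*2+0+8=10, c=G=0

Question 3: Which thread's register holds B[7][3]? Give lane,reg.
c=3⇒gr=3  r=7⇒Rb=0,th=3,odd=1
L=3*4+3=15  i=0*2+1=1

15,1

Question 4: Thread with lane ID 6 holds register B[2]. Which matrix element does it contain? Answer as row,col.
L=6->gid=6>>2=1, tid=6&3=2
[2]->row 2·2+0+8=12  col gid=1

12,1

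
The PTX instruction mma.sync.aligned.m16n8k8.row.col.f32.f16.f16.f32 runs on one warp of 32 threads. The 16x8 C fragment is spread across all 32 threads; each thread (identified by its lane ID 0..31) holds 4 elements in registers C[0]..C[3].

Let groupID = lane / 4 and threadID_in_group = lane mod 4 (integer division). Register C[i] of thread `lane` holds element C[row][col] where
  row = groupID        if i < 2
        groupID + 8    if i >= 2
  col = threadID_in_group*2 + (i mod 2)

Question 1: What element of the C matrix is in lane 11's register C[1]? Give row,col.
L=11⇒gr=11>>2=2, th=11&3=3
[1]⇒row 2+0=2  col 3·2+1=7

2,7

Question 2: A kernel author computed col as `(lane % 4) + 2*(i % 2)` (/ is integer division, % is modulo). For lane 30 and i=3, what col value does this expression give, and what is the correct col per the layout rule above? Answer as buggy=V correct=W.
`(lane % 4) + 2*(i % 2)`[30,3]->4
lane 30->30/4=7, 30 mod 4=2
i=3  r:7+8->15  c:2·2+1->5
col: 4 vs 5

buggy=4 correct=5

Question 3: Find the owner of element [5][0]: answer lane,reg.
20,0

r: 5->gid=5,r8=0  c: 0->tid=0,i&1=0
L=5*4+0=20  i=0*2+0=0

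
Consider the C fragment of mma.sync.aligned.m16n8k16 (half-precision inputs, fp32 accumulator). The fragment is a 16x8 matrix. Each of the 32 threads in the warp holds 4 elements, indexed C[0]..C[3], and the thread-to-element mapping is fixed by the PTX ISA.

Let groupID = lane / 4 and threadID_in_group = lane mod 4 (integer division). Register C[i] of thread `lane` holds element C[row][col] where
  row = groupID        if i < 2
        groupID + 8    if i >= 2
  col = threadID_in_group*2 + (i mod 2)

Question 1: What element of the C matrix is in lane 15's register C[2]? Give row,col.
11,6

15: gid=3,tid=3
[2] (3+8,3*2+0) = (11,6)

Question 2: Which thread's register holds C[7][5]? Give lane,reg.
30,1

r:7=>grp=7,rB=0  c:5=>tig=2,lo=1
L=7*4+2=30  i=0*2+1=1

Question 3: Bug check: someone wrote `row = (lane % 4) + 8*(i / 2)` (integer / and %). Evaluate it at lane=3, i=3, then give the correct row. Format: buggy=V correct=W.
`(lane % 4) + 8*(i / 2)`[3,3]->11
lane 3->3/4=0, 3 mod 4=3
i=3  r:0+8->8  c:2·3+1->7
row: 11 vs 8

buggy=11 correct=8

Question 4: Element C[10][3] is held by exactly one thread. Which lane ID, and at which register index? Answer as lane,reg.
r=10→G=2,rhi=1  c=3→T=1,p=1
L=2*4+1=9  i=1*2+1=3

9,3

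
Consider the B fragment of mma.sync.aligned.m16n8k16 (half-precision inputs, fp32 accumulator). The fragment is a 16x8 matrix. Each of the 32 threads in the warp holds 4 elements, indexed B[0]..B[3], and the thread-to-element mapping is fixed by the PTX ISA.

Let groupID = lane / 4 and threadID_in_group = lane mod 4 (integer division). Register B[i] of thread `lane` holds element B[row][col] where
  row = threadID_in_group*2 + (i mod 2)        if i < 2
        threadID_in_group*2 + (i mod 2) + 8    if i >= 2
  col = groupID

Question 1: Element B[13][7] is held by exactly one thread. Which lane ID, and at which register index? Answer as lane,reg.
c=7⇒gr=7  r=13⇒Rb=1,th=2,odd=1
L=7*4+2=30  i=1*2+1=3

30,3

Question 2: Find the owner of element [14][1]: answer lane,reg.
7,2

c: 1->gid=1  r: 14->r8=1,tid=3,i&1=0
L=1*4+3=7  i=1*2+0=2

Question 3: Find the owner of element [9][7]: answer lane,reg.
c:7=>grp=7  r:9=>rB=1,tig=0,lo=1
L=7*4+0=28  i=1*2+1=3

28,3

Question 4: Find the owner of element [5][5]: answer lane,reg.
22,1

c=5->g=5  r=5->rb=0,t=2,b0=1
L=5*4+2=22  i=0*2+1=1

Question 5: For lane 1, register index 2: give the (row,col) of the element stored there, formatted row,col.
L=1→G=1>>2=0, T=1&3=1
[2]→row 1·2+0+8=10  col G=0

10,0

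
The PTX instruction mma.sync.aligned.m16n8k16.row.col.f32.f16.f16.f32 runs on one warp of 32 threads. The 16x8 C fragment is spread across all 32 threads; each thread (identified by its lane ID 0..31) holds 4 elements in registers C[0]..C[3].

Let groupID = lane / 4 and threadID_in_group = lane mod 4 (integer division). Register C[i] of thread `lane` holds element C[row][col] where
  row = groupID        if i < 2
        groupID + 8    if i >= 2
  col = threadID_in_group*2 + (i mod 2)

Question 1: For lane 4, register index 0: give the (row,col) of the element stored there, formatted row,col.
L=4=>grp=4>>2=1, tig=4&3=0
[0]=>row 1+0=1  col 0·2+0=0

1,0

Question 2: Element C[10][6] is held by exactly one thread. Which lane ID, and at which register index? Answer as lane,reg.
11,2

r=10⇒gr=2,Rb=1  c=6⇒th=3,odd=0
L=2*4+3=11  i=1*2+0=2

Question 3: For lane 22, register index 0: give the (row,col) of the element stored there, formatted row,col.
5,4

22: G=5,T=2
[0] (5+0,2*2+0) = (5,4)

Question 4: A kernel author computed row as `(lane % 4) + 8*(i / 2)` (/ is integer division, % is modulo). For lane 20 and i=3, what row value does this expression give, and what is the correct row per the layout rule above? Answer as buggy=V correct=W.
buggy=8 correct=13

`(lane % 4) + 8*(i / 2)`[20,3]->8
20: g=5,t=0
[3] (5+8,0*2+1) = (13,1)
row: 8 vs 13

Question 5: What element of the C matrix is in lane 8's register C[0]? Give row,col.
2,0

L=8->gid=8>>2=2, tid=8&3=0
[0]->row 2+0=2  col 0·2+0=0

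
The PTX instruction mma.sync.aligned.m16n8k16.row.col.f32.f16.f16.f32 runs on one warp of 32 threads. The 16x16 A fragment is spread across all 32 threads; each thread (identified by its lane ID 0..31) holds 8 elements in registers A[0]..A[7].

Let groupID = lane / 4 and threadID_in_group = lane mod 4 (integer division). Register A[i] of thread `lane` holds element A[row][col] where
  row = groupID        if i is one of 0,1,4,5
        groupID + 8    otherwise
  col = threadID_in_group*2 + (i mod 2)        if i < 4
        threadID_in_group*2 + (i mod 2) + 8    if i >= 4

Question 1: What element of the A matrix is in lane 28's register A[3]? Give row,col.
15,1

28: G=7,T=0
[3] (7+8,0*2+1+0) = (15,1)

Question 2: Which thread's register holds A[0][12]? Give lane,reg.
2,4

r: 0->gid=0,r8=0  c: 12->c8=1,tid=2,i&1=0
L=0*4+2=2  i=1*4+0*2+0=4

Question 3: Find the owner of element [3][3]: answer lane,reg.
r:3=>grp=3,rB=0  c:3=>cB=0,tig=1,lo=1
L=3*4+1=13  i=0*4+0*2+1=1

13,1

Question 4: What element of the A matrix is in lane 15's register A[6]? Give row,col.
L=15->g=15>>2=3, t=15&3=3
[6]->row 3+8=11  col 3·2+0+8=14

11,14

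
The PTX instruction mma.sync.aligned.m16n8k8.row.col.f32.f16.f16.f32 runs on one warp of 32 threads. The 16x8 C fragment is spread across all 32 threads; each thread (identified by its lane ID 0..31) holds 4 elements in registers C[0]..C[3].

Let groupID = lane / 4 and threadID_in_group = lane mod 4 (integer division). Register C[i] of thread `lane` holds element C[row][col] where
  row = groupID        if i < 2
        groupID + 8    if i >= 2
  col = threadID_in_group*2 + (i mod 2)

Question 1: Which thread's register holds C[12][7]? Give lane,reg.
19,3

r=12->g=4,rb=1  c=7->t=3,b0=1
L=4*4+3=19  i=1*2+1=3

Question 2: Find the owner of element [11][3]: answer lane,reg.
13,3

r:11=>grp=3,rB=1  c:3=>tig=1,lo=1
L=3*4+1=13  i=1*2+1=3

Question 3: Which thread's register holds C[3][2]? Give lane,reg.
r: 3->gid=3,r8=0  c: 2->tid=1,i&1=0
L=3*4+1=13  i=0*2+0=0

13,0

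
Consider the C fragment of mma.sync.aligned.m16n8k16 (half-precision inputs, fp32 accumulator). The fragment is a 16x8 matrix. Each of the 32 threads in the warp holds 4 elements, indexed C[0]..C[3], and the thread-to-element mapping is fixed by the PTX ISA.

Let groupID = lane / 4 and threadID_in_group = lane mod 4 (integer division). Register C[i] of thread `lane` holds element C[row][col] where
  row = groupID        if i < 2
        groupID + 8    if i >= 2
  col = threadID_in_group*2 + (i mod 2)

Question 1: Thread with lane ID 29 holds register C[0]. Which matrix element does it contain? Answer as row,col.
L=29->gid=29>>2=7, tid=29&3=1
[0]->row 7+0=7  col 1·2+0=2

7,2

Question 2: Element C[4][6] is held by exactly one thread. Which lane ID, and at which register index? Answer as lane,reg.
r: 4->gid=4,r8=0  c: 6->tid=3,i&1=0
L=4*4+3=19  i=0*2+0=0

19,0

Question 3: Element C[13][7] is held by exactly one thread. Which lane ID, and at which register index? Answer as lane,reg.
r=13→G=5,rhi=1  c=7→T=3,p=1
L=5*4+3=23  i=1*2+1=3

23,3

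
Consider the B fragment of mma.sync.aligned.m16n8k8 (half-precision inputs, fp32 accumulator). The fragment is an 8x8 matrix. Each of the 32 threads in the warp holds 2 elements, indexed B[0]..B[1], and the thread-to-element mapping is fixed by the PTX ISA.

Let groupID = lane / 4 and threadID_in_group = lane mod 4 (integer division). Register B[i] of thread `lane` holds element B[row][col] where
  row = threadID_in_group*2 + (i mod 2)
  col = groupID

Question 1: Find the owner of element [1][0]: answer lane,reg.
c=0⇒gr=0  r=1⇒th=0,odd=1
L=0*4+0=0  i=1=1

0,1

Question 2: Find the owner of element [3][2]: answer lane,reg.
c=2→G=2  r=3→T=1,p=1
L=2*4+1=9  i=1=1

9,1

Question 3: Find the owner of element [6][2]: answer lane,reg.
c=2⇒gr=2  r=6⇒th=3,odd=0
L=2*4+3=11  i=0=0

11,0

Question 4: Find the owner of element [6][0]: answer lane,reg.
3,0

c: 0->gid=0  r: 6->tid=3,i&1=0
L=0*4+3=3  i=0=0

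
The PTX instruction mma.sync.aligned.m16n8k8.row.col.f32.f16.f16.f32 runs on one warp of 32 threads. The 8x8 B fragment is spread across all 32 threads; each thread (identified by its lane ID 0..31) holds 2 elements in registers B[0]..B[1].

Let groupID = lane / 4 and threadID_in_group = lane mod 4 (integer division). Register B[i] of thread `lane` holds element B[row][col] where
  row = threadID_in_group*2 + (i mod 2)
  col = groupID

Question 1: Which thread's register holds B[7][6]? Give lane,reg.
27,1

c=6⇒gr=6  r=7⇒th=3,odd=1
L=6*4+3=27  i=1=1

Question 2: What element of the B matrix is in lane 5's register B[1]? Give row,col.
L=5→G=5>>2=1, T=5&3=1
[1]→row 1·2+1=3  col G=1

3,1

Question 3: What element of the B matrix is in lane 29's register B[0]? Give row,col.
2,7

L=29⇒gr=29>>2=7, th=29&3=1
[0]⇒row 1·2+0=2  col gr=7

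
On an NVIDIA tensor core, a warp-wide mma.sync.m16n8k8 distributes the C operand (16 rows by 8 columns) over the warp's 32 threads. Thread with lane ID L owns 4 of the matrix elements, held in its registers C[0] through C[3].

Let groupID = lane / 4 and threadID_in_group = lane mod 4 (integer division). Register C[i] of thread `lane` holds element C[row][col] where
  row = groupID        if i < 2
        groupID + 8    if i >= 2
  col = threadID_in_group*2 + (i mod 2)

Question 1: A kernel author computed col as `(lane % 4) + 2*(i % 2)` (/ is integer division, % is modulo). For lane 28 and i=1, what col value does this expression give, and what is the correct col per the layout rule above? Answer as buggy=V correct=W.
buggy=2 correct=1

`(lane % 4) + 2*(i % 2)`[28,1]⇒2
L=28⇒gr=28>>2=7, th=28&3=0
[1]⇒row 7+0=7  col 0·2+1=1
col: 2 vs 1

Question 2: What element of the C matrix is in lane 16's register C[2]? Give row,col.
12,0

L=16->g=16>>2=4, t=16&3=0
[2]->row 4+8=12  col 0·2+0=0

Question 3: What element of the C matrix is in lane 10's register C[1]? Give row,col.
2,5

10: gr=2,th=2
[1] (2+0,2*2+1) = (2,5)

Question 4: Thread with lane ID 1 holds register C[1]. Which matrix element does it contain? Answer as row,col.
0,3

lane 1: G=0 (1/4), T=1 (1%4)
i=1: r=0+0=0, c=1*2+1=3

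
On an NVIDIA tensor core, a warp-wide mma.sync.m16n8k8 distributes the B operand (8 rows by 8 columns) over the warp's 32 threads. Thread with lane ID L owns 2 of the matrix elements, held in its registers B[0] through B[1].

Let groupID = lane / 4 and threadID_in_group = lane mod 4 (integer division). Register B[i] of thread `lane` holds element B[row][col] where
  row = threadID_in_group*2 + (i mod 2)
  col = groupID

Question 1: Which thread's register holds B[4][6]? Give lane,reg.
26,0

c=6→G=6  r=4→T=2,p=0
L=6*4+2=26  i=0=0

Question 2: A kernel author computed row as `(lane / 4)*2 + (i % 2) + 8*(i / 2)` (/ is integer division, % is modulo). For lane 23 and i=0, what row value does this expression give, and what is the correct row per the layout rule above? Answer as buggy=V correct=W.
buggy=10 correct=6

`(lane / 4)*2 + (i % 2) + 8*(i / 2)`[23,0]->10
lane 23: gid=5 (23/4), tid=3 (23%4)
i=0: r=3*2+0=6, c=gid=5
row: 10 vs 6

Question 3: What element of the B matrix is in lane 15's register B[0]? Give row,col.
lane 15: gid=3 (15/4), tid=3 (15%4)
i=0: r=3*2+0=6, c=gid=3

6,3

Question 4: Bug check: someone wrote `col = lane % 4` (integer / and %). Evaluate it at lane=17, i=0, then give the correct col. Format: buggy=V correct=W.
buggy=1 correct=4

`lane % 4`[17,0]->1
lane 17->17/4=4, 17 mod 4=1
i=0  r:2·1+0->2  c:4
col: 1 vs 4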